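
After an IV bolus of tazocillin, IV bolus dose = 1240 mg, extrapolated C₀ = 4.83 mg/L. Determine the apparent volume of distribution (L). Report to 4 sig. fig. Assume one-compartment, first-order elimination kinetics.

256.7 L

Vd = Dose / C₀ = 1240 / 4.83 = 256.7 L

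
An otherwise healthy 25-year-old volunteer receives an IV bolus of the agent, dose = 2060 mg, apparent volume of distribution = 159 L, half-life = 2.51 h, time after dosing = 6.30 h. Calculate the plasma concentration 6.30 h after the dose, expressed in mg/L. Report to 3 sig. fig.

2.27 mg/L

C₀ = Dose / Vd = 2060 / 159 = 12.96 mg/L
k = ln2 / t½ = 0.693147 / 2.51 = 0.2762 h⁻¹
C = C₀ · e^(−k·t) = 12.96 × e^(−0.2762 × 6.30)
  = 12.96 × 0.1755 = 2.274 mg/L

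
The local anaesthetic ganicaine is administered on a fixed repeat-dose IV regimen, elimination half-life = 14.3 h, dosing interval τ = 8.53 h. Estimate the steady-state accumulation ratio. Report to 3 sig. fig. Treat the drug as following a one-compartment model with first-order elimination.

k = ln2 / t½ = 0.693147 / 14.3 = 0.04847 h⁻¹
e^(−kτ) = e^(−0.04847 × 8.53) = 0.6614
Accumulation ratio R = 1 / (1 − e^(−kτ)) = 1 / (1 − 0.6614) = 2.953

2.95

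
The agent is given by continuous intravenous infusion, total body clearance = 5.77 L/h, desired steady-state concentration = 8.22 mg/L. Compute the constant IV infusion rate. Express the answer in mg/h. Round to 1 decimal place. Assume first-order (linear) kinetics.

47.4 mg/h

At steady state, infusion rate R₀ = Css × CL = 8.22 × 5.770 = 47.43 mg/h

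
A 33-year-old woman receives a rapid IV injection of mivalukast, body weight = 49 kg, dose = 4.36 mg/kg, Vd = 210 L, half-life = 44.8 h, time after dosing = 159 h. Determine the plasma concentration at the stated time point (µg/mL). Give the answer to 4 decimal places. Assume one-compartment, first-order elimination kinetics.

Total dose = 4.36 × 49 = 213.6 mg
C₀ = Dose / Vd = 213.6 / 210 = 1.017 mg/L
k = ln2 / t½ = 0.693147 / 44.8 = 0.01547 h⁻¹
C = C₀ · e^(−k·t) = 1.017 × e^(−0.01547 × 159)
  = 1.017 × 0.08546 = 0.08691 mg/L
(0.08691 mg/L = 0.08691 µg/mL)

0.0869 µg/mL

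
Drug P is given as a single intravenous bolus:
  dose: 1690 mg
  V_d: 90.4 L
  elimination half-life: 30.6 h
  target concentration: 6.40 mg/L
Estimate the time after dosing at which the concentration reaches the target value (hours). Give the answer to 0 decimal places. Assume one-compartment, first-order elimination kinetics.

47 h

C₀ = Dose / Vd = 1690 / 90.4 = 18.69 mg/L
k = ln2 / t½ = 0.693147 / 30.6 = 0.02265 h⁻¹
t = ln(C₀ / C) / k = ln(18.69 / 6.40) / 0.02265
  = ln(2.920) / 0.02265 = 1.072 / 0.02265 = 47.33 h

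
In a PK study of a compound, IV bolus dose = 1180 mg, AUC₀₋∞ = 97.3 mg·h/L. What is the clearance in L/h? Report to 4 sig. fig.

12.13 L/h

CL = Dose / AUC = 1180 / 97.3 = 12.13 L/h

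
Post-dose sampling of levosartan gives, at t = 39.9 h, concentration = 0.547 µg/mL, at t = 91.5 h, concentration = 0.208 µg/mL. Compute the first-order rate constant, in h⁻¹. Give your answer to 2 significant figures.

k = ln(C₁/C₂) / (t₂ − t₁) = ln(0.547/0.208) / (91.5 − 39.9)
  = 0.9669 / 51.60 = 0.01874 h⁻¹

0.019 h⁻¹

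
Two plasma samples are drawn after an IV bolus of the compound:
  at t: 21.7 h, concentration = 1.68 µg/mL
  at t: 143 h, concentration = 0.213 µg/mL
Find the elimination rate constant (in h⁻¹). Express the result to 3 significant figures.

k = ln(C₁/C₂) / (t₂ − t₁) = ln(1.68/0.213) / (143 − 21.7)
  = 2.065 / 121.3 = 0.01702 h⁻¹

0.0170 h⁻¹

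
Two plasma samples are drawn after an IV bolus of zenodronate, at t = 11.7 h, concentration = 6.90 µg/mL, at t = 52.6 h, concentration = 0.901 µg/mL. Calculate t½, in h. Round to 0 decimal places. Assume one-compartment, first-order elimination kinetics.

14 h

k = ln(C₁/C₂) / (t₂ − t₁) = ln(6.90/0.901) / (52.6 − 11.7)
  = 2.036 / 40.90 = 0.04978 h⁻¹
t½ = ln2 / k = 0.693147 / 0.04978 = 13.92 h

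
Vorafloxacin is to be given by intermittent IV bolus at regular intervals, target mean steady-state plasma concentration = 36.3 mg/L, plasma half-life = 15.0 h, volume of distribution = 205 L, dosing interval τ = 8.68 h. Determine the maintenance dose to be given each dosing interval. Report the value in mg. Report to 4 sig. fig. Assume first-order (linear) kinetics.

k = ln2 / t½ = 0.693147 / 15.0 = 0.04621 h⁻¹
CL = k × Vd = 0.04621 × 205 = 9.473 L/h
At steady state, Dose/τ = Css × CL.
Dose = Css × CL × τ = 36.3 × 9.473 × 8.68 = 2985 mg

2985 mg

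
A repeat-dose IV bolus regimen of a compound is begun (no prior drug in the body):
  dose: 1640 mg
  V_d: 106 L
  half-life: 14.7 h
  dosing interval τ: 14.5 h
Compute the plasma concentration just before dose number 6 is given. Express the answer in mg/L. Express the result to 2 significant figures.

15 mg/L

C₀ per dose = Dose / Vd = 1640 / 106 = 15.47 mg/L
k = ln2 / t½ = 0.693147 / 14.7 = 0.04715 h⁻¹
Fraction remaining after one interval: r = e^(−kτ) = e^(−0.04715 × 14.5) = 0.5048
Before dose 6, 5 doses have been given (aged 1τ, 2τ, 3τ, 4τ, 5τ).
C_trough = C₀ × (r + r² + … + r^5) = C₀ × r(1−r^5)/(1−r)
        = 15.47 × 0.5048 × (1 − 0.03278) / (1 − 0.5048) = 15.25 mg/L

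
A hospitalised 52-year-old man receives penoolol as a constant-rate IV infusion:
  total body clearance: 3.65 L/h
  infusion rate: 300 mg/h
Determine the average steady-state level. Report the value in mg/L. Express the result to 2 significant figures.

82 mg/L

At steady state Css = R₀ / CL = 300 / 3.650 = 82.19 mg/L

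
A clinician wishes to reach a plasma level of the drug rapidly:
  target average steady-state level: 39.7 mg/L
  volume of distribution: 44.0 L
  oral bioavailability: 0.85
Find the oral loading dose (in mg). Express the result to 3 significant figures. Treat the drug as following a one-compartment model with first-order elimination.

2060 mg

LD = Css × Vd / F = 39.7 × 44.0 / 0.85 = 2055 mg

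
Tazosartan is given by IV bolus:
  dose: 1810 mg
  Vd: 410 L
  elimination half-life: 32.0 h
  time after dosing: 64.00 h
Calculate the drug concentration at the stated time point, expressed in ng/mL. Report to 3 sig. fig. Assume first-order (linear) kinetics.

C₀ = Dose / Vd = 1810 / 410 = 4.415 mg/L
k = ln2 / t½ = 0.693147 / 32.0 = 0.02166 h⁻¹
t / t½ = 64.00 / 32.0 = 2 half-lives
C = C₀ × (1/2)^2 = 4.415 × 0.2500 = 1.104 mg/L
Convert: 1.104 mg/L × 1000 = 1104 ng/mL

1100 ng/mL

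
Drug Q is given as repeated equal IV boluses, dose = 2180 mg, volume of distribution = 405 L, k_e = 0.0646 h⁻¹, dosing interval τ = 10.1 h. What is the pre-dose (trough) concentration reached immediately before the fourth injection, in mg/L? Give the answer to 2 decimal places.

C₀ per dose = Dose / Vd = 2180 / 405 = 5.383 mg/L
Fraction remaining after one interval: r = e^(−kτ) = e^(−0.06460 × 10.1) = 0.5208
Before dose 4, 3 doses have been given (aged 1τ, 2τ, 3τ).
C_trough = C₀ × (r + r² + … + r^3) = C₀ × r(1−r^3)/(1−r)
        = 5.383 × 0.5208 × (1 − 0.1413) / (1 − 0.5208) = 5.024 mg/L

5.02 mg/L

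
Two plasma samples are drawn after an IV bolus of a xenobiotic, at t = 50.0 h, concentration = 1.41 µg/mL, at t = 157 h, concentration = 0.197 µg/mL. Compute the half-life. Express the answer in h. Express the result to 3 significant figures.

37.7 h

k = ln(C₁/C₂) / (t₂ − t₁) = ln(1.41/0.197) / (157 − 50.0)
  = 1.968 / 107.0 = 0.01839 h⁻¹
t½ = ln2 / k = 0.693147 / 0.01839 = 37.69 h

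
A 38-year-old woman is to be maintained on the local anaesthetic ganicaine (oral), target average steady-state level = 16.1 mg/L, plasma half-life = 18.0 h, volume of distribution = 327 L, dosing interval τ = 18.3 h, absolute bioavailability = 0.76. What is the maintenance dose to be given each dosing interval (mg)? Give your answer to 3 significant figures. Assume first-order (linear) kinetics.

k = ln2 / t½ = 0.693147 / 18.0 = 0.03851 h⁻¹
CL = k × Vd = 0.03851 × 327 = 12.59 L/h
At steady state, F × (Dose/τ) = Css × CL.
Dose = Css × CL × τ / F = 16.1 × 12.59 × 18.3 / 0.76 = 4881 mg

4880 mg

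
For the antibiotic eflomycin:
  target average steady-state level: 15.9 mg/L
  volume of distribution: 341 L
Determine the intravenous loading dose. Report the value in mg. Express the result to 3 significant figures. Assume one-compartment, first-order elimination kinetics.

LD = Css × Vd = 15.9 × 341 = 5422 mg

5420 mg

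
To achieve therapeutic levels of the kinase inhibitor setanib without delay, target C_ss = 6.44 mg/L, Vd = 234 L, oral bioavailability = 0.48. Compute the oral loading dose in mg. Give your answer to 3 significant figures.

LD = Css × Vd / F = 6.44 × 234 / 0.48 = 3140 mg

3140 mg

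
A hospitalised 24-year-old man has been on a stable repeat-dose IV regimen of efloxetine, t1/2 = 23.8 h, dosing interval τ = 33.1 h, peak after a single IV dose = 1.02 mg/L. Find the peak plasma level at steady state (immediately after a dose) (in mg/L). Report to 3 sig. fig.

1.65 mg/L

k = ln2 / t½ = 0.693147 / 23.8 = 0.02912 h⁻¹
e^(−kτ) = e^(−0.02912 × 33.1) = 0.3814
Accumulation ratio R = 1 / (1 − e^(−kτ)) = 1 / (1 − 0.3814) = 1.617
Steady-state peak = C₀ × R = 1.02 × 1.617 = 1.649 mg/L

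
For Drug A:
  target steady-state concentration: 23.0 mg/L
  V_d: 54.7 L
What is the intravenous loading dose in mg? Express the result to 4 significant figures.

1258 mg

LD = Css × Vd = 23.0 × 54.7 = 1258 mg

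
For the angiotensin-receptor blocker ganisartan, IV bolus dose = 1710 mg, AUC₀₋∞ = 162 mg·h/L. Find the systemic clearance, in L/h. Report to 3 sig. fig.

CL = Dose / AUC = 1710 / 162 = 10.56 L/h

10.6 L/h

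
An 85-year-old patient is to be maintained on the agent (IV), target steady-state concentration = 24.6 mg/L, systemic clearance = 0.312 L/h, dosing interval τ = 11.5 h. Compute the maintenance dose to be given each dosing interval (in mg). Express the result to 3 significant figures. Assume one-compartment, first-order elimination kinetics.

88.3 mg

At steady state, Dose/τ = Css × CL.
Dose = Css × CL × τ = 24.6 × 0.3120 × 11.5 = 88.26 mg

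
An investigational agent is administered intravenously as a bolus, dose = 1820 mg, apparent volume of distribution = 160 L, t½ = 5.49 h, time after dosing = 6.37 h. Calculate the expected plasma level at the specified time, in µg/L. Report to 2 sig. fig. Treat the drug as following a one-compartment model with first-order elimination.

C₀ = Dose / Vd = 1820 / 160 = 11.38 mg/L
k = ln2 / t½ = 0.693147 / 5.49 = 0.1263 h⁻¹
C = C₀ · e^(−k·t) = 11.38 × e^(−0.1263 × 6.37)
  = 11.38 × 0.4473 = 5.090 mg/L
Convert: 5.090 mg/L × 1000 = 5090 µg/L

5100 µg/L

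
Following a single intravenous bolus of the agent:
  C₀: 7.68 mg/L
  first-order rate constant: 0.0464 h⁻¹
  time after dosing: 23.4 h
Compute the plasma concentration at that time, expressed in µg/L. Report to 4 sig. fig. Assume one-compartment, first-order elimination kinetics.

C = C₀ · e^(−k·t) = 7.680 × e^(−0.04640 × 23.4)
  = 7.680 × 0.3376 = 2.593 mg/L
Convert: 2.593 mg/L × 1000 = 2593 µg/L

2593 µg/L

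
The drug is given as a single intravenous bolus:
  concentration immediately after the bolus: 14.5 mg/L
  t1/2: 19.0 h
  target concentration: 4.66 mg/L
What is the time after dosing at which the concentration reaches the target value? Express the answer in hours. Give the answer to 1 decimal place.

31.1 h

k = ln2 / t½ = 0.693147 / 19.0 = 0.03648 h⁻¹
t = ln(C₀ / C) / k = ln(14.50 / 4.66) / 0.03648
  = ln(3.112) / 0.03648 = 1.135 / 0.03648 = 31.11 h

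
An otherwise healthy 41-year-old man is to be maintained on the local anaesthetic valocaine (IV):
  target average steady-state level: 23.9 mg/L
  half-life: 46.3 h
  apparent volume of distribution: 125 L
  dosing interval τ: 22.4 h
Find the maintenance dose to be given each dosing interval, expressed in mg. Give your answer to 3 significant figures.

1000 mg

k = ln2 / t½ = 0.693147 / 46.3 = 0.01497 h⁻¹
CL = k × Vd = 0.01497 × 125 = 1.871 L/h
At steady state, Dose/τ = Css × CL.
Dose = Css × CL × τ = 23.9 × 1.871 × 22.4 = 1002 mg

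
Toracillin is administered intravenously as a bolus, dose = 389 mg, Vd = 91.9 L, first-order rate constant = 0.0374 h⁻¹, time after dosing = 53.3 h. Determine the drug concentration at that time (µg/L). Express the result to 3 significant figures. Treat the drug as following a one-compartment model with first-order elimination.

C₀ = Dose / Vd = 389.0 / 91.9 = 4.233 mg/L
C = C₀ · e^(−k·t) = 4.233 × e^(−0.03740 × 53.3)
  = 4.233 × 0.1362 = 0.5765 mg/L
Convert: 0.5765 mg/L × 1000 = 576.5 µg/L

577 µg/L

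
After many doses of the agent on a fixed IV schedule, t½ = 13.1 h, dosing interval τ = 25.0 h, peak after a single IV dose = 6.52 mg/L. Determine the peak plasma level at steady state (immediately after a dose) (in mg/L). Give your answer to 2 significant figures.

8.9 mg/L

k = ln2 / t½ = 0.693147 / 13.1 = 0.05291 h⁻¹
e^(−kτ) = e^(−0.05291 × 25.0) = 0.2664
Accumulation ratio R = 1 / (1 − e^(−kτ)) = 1 / (1 − 0.2664) = 1.363
Steady-state peak = C₀ × R = 6.52 × 1.363 = 8.887 mg/L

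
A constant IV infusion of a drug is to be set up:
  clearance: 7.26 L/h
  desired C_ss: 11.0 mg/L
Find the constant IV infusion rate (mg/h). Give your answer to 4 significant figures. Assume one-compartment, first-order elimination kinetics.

79.86 mg/h

At steady state, infusion rate R₀ = Css × CL = 11.0 × 7.260 = 79.86 mg/h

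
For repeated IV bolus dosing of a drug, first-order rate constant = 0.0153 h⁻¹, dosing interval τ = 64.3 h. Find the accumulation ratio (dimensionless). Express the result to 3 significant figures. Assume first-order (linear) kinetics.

e^(−kτ) = e^(−0.01530 × 64.3) = 0.3739
Accumulation ratio R = 1 / (1 − e^(−kτ)) = 1 / (1 − 0.3739) = 1.597

1.60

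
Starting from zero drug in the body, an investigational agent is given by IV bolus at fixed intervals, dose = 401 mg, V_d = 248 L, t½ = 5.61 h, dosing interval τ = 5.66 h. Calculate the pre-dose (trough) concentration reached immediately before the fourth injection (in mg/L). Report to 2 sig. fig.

1.4 mg/L

C₀ per dose = Dose / Vd = 401 / 248 = 1.617 mg/L
k = ln2 / t½ = 0.693147 / 5.61 = 0.1236 h⁻¹
Fraction remaining after one interval: r = e^(−kτ) = e^(−0.1236 × 5.66) = 0.4968
Before dose 4, 3 doses have been given (aged 1τ, 2τ, 3τ).
C_trough = C₀ × (r + r² + … + r^3) = C₀ × r(1−r^3)/(1−r)
        = 1.617 × 0.4968 × (1 − 0.1226) / (1 − 0.4968) = 1.401 mg/L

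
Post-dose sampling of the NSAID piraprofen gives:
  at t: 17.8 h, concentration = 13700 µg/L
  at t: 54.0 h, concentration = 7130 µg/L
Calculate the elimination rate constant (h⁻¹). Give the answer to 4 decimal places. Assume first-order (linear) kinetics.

k = ln(C₁/C₂) / (t₂ − t₁) = ln(13700/7130) / (54.0 − 17.8)
  = 0.6531 / 36.20 = 0.01804 h⁻¹

0.0180 h⁻¹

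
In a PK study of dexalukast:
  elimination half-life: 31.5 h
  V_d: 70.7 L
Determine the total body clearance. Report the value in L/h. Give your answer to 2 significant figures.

1.6 L/h

k = ln2 / t½ = 0.693147 / 31.5 = 0.02200 h⁻¹
CL = k × Vd = 0.02200 × 70.7 = 1.555 L/h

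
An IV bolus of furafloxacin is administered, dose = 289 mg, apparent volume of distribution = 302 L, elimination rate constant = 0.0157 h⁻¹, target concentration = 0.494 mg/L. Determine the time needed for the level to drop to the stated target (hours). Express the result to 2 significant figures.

42 h

C₀ = Dose / Vd = 289.0 / 302 = 0.9570 mg/L
t = ln(C₀ / C) / k = ln(0.9570 / 0.494) / 0.01570
  = ln(1.937) / 0.01570 = 0.6611 / 0.01570 = 42.11 h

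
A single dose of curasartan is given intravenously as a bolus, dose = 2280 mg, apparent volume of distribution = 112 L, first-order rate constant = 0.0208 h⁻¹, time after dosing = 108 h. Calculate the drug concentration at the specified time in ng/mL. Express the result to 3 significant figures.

2150 ng/mL

C₀ = Dose / Vd = 2280 / 112 = 20.36 mg/L
C = C₀ · e^(−k·t) = 20.36 × e^(−0.02080 × 108)
  = 20.36 × 0.1058 = 2.154 mg/L
Convert: 2.154 mg/L × 1000 = 2154 ng/mL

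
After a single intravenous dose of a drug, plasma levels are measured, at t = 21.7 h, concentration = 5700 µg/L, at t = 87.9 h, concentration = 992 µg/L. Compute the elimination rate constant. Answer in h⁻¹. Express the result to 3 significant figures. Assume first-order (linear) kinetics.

0.0264 h⁻¹

k = ln(C₁/C₂) / (t₂ − t₁) = ln(5700/992) / (87.9 − 21.7)
  = 1.748 / 66.20 = 0.02640 h⁻¹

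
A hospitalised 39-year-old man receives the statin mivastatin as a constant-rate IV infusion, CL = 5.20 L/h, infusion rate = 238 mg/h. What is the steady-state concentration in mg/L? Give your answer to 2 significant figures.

46 mg/L

At steady state Css = R₀ / CL = 238 / 5.200 = 45.77 mg/L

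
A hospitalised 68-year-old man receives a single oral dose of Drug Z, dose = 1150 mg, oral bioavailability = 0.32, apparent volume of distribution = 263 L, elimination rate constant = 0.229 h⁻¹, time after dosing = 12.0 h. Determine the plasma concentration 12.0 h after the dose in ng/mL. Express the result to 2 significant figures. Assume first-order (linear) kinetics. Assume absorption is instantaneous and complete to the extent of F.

Amount reaching circulation = F × Dose = 0.32 × 1150 = 368.0 mg
C₀ = F·Dose / Vd = 368.0 / 263 = 1.399 mg/L
C = C₀ · e^(−k·t) = 1.399 × e^(−0.2290 × 12.0)
  = 1.399 × 0.06406 = 0.08962 mg/L
Convert: 0.08962 mg/L × 1000 = 89.62 ng/mL

90 ng/mL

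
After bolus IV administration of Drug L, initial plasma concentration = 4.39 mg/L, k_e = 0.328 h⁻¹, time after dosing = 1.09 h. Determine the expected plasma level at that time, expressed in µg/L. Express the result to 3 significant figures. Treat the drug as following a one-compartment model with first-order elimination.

3070 µg/L

C = C₀ · e^(−k·t) = 4.390 × e^(−0.3280 × 1.09)
  = 4.390 × 0.6994 = 3.070 mg/L
Convert: 3.070 mg/L × 1000 = 3070 µg/L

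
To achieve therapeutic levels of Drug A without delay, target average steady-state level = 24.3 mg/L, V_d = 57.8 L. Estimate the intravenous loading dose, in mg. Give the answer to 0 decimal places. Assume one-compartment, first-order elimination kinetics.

1405 mg

LD = Css × Vd = 24.3 × 57.8 = 1405 mg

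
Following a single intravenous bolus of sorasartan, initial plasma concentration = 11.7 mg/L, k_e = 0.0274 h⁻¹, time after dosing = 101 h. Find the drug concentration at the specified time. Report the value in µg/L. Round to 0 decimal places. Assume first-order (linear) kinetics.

C = C₀ · e^(−k·t) = 11.70 × e^(−0.02740 × 101)
  = 11.70 × 0.06283 = 0.7351 mg/L
Convert: 0.7351 mg/L × 1000 = 735.1 µg/L

735 µg/L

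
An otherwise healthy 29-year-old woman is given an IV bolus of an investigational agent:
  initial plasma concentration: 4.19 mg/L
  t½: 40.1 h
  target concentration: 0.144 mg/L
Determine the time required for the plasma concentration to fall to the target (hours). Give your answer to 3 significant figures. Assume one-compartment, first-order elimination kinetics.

k = ln2 / t½ = 0.693147 / 40.1 = 0.01729 h⁻¹
t = ln(C₀ / C) / k = ln(4.190 / 0.144) / 0.01729
  = ln(29.10) / 0.01729 = 3.371 / 0.01729 = 195.0 h

195 h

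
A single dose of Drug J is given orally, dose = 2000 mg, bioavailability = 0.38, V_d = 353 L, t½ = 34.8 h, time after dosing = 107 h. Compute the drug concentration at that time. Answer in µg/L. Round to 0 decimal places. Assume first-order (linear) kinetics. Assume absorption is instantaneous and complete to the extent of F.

256 µg/L

Amount reaching circulation = F × Dose = 0.38 × 2000 = 760.0 mg
C₀ = F·Dose / Vd = 760.0 / 353 = 2.153 mg/L
k = ln2 / t½ = 0.693147 / 34.8 = 0.01992 h⁻¹
C = C₀ · e^(−k·t) = 2.153 × e^(−0.01992 × 107)
  = 2.153 × 0.1187 = 0.2556 mg/L
Convert: 0.2556 mg/L × 1000 = 255.6 µg/L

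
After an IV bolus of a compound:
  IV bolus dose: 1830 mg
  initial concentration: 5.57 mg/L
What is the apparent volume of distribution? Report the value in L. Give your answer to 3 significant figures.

Vd = Dose / C₀ = 1830 / 5.57 = 328.5 L

329 L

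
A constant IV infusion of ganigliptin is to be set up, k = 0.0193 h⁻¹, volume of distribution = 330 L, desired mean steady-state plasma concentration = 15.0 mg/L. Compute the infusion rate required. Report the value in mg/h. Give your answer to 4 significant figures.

95.54 mg/h

CL = k × Vd = 0.01930 × 330 = 6.369 L/h
At steady state, infusion rate R₀ = Css × CL = 15.0 × 6.369 = 95.54 mg/h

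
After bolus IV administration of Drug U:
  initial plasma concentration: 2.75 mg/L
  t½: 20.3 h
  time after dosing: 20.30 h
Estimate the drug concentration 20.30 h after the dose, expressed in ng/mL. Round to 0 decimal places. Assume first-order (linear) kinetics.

k = ln2 / t½ = 0.693147 / 20.3 = 0.03415 h⁻¹
t / t½ = 20.30 / 20.3 = 1 half-lives
C = C₀ × (1/2)^1 = 2.750 × 0.5000 = 1.375 mg/L
Convert: 1.375 mg/L × 1000 = 1375 ng/mL

1375 ng/mL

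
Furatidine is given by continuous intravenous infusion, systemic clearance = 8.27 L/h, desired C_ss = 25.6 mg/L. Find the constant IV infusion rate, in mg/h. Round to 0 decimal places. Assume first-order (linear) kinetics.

At steady state, infusion rate R₀ = Css × CL = 25.6 × 8.270 = 211.7 mg/h

212 mg/h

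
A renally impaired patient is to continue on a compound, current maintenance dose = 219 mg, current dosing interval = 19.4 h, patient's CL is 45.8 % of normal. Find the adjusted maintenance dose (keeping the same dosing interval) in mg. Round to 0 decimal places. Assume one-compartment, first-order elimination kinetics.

To keep the same average steady-state level, dosing rate must scale with clearance.
CL ratio = 45.8 / 100 = 0.4580
New dose (same interval) = 219 × 0.4580 = 100.3 mg

100 mg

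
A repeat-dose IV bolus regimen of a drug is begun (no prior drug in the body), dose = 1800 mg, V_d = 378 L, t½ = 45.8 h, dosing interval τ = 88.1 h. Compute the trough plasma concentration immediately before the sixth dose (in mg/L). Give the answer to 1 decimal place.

C₀ per dose = Dose / Vd = 1800 / 378 = 4.762 mg/L
k = ln2 / t½ = 0.693147 / 45.8 = 0.01513 h⁻¹
Fraction remaining after one interval: r = e^(−kτ) = e^(−0.01513 × 88.1) = 0.2637
Before dose 6, 5 doses have been given (aged 1τ, 2τ, 3τ, 4τ, 5τ).
C_trough = C₀ × (r + r² + … + r^5) = C₀ × r(1−r^5)/(1−r)
        = 4.762 × 0.2637 × (1 − 0.001275) / (1 − 0.2637) = 1.703 mg/L

1.7 mg/L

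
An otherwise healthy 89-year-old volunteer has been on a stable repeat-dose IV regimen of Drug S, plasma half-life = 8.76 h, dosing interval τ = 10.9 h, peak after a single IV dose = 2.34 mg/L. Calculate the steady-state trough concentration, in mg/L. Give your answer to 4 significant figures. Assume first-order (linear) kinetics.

k = ln2 / t½ = 0.693147 / 8.76 = 0.07913 h⁻¹
e^(−kτ) = e^(−0.07913 × 10.9) = 0.4221
Accumulation ratio R = 1 / (1 − e^(−kτ)) = 1 / (1 − 0.4221) = 1.730
Steady-state trough = C₀ × R × e^(−kτ) = 2.34 × 1.730 × 0.4221 = 1.709 mg/L

1.709 mg/L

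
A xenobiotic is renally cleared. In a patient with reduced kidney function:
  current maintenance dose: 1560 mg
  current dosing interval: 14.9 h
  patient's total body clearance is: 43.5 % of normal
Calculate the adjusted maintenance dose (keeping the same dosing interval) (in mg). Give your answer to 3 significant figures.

679 mg

To keep the same average steady-state level, dosing rate must scale with clearance.
CL ratio = 43.5 / 100 = 0.4350
New dose (same interval) = 1560 × 0.4350 = 678.6 mg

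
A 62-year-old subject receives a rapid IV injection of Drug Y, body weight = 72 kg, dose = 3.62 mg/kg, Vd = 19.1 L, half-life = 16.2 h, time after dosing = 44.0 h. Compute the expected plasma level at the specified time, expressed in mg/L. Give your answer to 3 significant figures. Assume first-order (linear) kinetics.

Total dose = 3.62 × 72 = 260.6 mg
C₀ = Dose / Vd = 260.6 / 19.1 = 13.64 mg/L
k = ln2 / t½ = 0.693147 / 16.2 = 0.04279 h⁻¹
C = C₀ · e^(−k·t) = 13.64 × e^(−0.04279 × 44.0)
  = 13.64 × 0.1522 = 2.076 mg/L

2.08 mg/L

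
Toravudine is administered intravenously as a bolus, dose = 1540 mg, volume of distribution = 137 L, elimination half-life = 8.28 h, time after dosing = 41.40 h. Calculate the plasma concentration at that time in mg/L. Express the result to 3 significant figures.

C₀ = Dose / Vd = 1540 / 137 = 11.24 mg/L
k = ln2 / t½ = 0.693147 / 8.28 = 0.08371 h⁻¹
t / t½ = 41.40 / 8.28 = 5 half-lives
C = C₀ × (1/2)^5 = 11.24 × 0.03125 = 0.3513 mg/L

0.351 mg/L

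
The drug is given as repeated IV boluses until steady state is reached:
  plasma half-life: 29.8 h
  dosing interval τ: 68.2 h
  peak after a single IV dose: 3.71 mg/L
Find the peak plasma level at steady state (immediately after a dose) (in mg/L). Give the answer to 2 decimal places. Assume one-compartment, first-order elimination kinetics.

4.66 mg/L

k = ln2 / t½ = 0.693147 / 29.8 = 0.02326 h⁻¹
e^(−kτ) = e^(−0.02326 × 68.2) = 0.2047
Accumulation ratio R = 1 / (1 − e^(−kτ)) = 1 / (1 − 0.2047) = 1.257
Steady-state peak = C₀ × R = 3.71 × 1.257 = 4.663 mg/L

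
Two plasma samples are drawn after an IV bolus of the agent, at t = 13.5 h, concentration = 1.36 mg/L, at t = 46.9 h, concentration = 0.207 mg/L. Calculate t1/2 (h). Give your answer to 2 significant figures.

k = ln(C₁/C₂) / (t₂ − t₁) = ln(1.36/0.207) / (46.9 − 13.5)
  = 1.883 / 33.40 = 0.05638 h⁻¹
t½ = ln2 / k = 0.693147 / 0.05638 = 12.29 h

12 h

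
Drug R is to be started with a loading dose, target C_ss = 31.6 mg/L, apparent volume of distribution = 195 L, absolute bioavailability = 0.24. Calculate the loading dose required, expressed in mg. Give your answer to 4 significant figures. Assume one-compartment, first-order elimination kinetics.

LD = Css × Vd / F = 31.6 × 195 / 0.24 = 25680 mg

25680 mg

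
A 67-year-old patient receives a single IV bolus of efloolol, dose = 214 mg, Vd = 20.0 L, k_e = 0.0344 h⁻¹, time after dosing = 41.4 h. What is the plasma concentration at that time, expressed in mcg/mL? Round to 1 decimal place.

C₀ = Dose / Vd = 214.0 / 20.0 = 10.70 mg/L
C = C₀ · e^(−k·t) = 10.70 × e^(−0.03440 × 41.4)
  = 10.70 × 0.2407 = 2.575 mg/L
(2.575 mg/L = 2.575 mcg/mL)

2.6 mcg/mL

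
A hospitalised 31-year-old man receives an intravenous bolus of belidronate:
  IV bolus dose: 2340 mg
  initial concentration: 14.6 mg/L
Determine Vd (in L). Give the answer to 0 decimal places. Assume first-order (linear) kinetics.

Vd = Dose / C₀ = 2340 / 14.6 = 160.3 L

160 L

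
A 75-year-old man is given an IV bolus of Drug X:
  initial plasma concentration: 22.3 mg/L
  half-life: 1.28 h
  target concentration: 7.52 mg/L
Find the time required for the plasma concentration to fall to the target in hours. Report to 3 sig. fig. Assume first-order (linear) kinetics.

2.01 h

k = ln2 / t½ = 0.693147 / 1.28 = 0.5415 h⁻¹
t = ln(C₀ / C) / k = ln(22.30 / 7.52) / 0.5415
  = ln(2.965) / 0.5415 = 1.087 / 0.5415 = 2.007 h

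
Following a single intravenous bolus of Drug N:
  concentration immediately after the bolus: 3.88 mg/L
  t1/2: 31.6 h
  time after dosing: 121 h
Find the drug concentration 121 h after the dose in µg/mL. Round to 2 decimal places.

0.27 µg/mL

k = ln2 / t½ = 0.693147 / 31.6 = 0.02194 h⁻¹
C = C₀ · e^(−k·t) = 3.880 × e^(−0.02194 × 121)
  = 3.880 × 0.07032 = 0.2728 mg/L
(0.2728 mg/L = 0.2728 µg/mL)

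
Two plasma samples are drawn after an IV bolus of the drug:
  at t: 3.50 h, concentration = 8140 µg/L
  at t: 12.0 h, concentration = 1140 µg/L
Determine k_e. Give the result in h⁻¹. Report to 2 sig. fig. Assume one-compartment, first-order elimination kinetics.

k = ln(C₁/C₂) / (t₂ − t₁) = ln(8140/1140) / (12.0 − 3.50)
  = 1.966 / 8.500 = 0.2313 h⁻¹

0.23 h⁻¹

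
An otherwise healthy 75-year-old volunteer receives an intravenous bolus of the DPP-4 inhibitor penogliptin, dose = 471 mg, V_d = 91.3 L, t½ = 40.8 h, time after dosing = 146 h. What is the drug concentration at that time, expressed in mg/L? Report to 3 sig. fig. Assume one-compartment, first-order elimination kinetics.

C₀ = Dose / Vd = 471.0 / 91.3 = 5.159 mg/L
k = ln2 / t½ = 0.693147 / 40.8 = 0.01699 h⁻¹
C = C₀ · e^(−k·t) = 5.159 × e^(−0.01699 × 146)
  = 5.159 × 0.08370 = 0.4318 mg/L

0.432 mg/L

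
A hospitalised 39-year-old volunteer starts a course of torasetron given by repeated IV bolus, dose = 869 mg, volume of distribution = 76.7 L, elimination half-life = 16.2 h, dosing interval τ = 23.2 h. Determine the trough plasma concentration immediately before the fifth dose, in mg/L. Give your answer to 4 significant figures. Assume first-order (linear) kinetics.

C₀ per dose = Dose / Vd = 869 / 76.7 = 11.33 mg/L
k = ln2 / t½ = 0.693147 / 16.2 = 0.04279 h⁻¹
Fraction remaining after one interval: r = e^(−kτ) = e^(−0.04279 × 23.2) = 0.3706
Before dose 5, 4 doses have been given (aged 1τ, 2τ, 3τ, 4τ).
C_trough = C₀ × (r + r² + … + r^4) = C₀ × r(1−r^4)/(1−r)
        = 11.33 × 0.3706 × (1 − 0.01886) / (1 − 0.3706) = 6.545 mg/L

6.545 mg/L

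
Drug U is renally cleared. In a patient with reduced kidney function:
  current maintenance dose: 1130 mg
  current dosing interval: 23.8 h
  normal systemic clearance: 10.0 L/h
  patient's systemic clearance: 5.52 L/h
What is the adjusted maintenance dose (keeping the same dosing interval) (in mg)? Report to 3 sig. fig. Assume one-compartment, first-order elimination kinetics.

624 mg

To keep the same average steady-state level, dosing rate must scale with clearance.
CL ratio = 5.52 / 10.0 = 0.5520
New dose (same interval) = 1130 × 0.5520 = 623.8 mg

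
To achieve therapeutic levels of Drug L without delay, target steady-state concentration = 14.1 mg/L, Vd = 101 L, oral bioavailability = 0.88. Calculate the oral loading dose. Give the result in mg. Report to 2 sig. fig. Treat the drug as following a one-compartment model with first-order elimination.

LD = Css × Vd / F = 14.1 × 101 / 0.88 = 1618 mg

1600 mg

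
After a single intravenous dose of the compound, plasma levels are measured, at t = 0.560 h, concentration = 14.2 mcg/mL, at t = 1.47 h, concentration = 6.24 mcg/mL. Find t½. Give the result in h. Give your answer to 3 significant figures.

0.767 h

k = ln(C₁/C₂) / (t₂ − t₁) = ln(14.2/6.24) / (1.47 − 0.560)
  = 0.8223 / 0.9100 = 0.9036 h⁻¹
t½ = ln2 / k = 0.693147 / 0.9036 = 0.7671 h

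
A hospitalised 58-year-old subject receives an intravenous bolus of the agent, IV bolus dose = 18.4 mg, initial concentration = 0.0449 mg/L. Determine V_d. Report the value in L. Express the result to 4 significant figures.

Vd = Dose / C₀ = 18.40 / 0.0449 = 409.8 L

409.8 L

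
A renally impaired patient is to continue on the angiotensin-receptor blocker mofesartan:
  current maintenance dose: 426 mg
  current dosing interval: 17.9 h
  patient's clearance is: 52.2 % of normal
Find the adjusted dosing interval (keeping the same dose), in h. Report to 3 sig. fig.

To keep the same average steady-state level, dosing rate must scale with clearance.
CL ratio = 52.2 / 100 = 0.5220
New interval (same dose) = 17.9 / 0.5220 = 34.29 h

34.3 h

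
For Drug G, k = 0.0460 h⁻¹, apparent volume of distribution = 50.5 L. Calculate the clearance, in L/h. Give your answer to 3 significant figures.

CL = k × Vd = 0.0460 × 50.5 = 2.323 L/h

2.32 L/h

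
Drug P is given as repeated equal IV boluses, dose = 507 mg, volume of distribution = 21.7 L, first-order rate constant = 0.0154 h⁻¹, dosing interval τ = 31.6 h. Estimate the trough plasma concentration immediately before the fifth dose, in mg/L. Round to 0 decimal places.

32 mg/L

C₀ per dose = Dose / Vd = 507 / 21.7 = 23.36 mg/L
Fraction remaining after one interval: r = e^(−kτ) = e^(−0.01540 × 31.6) = 0.6147
Before dose 5, 4 doses have been given (aged 1τ, 2τ, 3τ, 4τ).
C_trough = C₀ × (r + r² + … + r^4) = C₀ × r(1−r^4)/(1−r)
        = 23.36 × 0.6147 × (1 − 0.1428) / (1 − 0.6147) = 31.95 mg/L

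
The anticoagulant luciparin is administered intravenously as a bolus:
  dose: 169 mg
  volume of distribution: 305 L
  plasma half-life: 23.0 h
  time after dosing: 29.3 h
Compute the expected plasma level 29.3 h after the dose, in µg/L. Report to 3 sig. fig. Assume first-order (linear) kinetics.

229 µg/L

C₀ = Dose / Vd = 169.0 / 305 = 0.5541 mg/L
k = ln2 / t½ = 0.693147 / 23.0 = 0.03014 h⁻¹
C = C₀ · e^(−k·t) = 0.5541 × e^(−0.03014 × 29.3)
  = 0.5541 × 0.4135 = 0.2291 mg/L
Convert: 0.2291 mg/L × 1000 = 229.1 µg/L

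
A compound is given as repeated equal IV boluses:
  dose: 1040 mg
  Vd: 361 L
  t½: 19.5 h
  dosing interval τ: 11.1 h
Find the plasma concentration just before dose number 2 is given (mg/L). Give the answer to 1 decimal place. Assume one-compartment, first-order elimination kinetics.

C₀ per dose = Dose / Vd = 1040 / 361 = 2.881 mg/L
k = ln2 / t½ = 0.693147 / 19.5 = 0.03555 h⁻¹
Fraction remaining after one interval: r = e^(−kτ) = e^(−0.03555 × 11.1) = 0.6739
Before dose 2, 1 dose has been given (aged 1τ).
C_trough = C₀ × r = 2.881 × 0.6739 = 1.942 mg/L

1.9 mg/L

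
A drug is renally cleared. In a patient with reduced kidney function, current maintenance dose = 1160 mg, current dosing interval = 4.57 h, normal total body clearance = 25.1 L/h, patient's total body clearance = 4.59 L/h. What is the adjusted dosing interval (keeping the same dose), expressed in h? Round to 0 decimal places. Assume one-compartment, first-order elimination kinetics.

To keep the same average steady-state level, dosing rate must scale with clearance.
CL ratio = 4.59 / 25.1 = 0.1829
New interval (same dose) = 4.57 / 0.1829 = 24.99 h

25 h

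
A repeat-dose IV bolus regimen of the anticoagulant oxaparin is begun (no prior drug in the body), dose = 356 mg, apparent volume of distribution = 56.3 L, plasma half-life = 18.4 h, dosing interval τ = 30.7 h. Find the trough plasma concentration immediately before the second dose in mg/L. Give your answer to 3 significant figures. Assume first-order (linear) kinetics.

1.99 mg/L

C₀ per dose = Dose / Vd = 356 / 56.3 = 6.323 mg/L
k = ln2 / t½ = 0.693147 / 18.4 = 0.03767 h⁻¹
Fraction remaining after one interval: r = e^(−kτ) = e^(−0.03767 × 30.7) = 0.3146
Before dose 2, 1 dose has been given (aged 1τ).
C_trough = C₀ × r = 6.323 × 0.3146 = 1.989 mg/L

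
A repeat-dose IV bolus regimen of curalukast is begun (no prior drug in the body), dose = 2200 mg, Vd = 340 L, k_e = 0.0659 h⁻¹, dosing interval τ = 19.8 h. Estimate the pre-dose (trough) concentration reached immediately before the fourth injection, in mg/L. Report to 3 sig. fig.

2.36 mg/L

C₀ per dose = Dose / Vd = 2200 / 340 = 6.471 mg/L
Fraction remaining after one interval: r = e^(−kτ) = e^(−0.06590 × 19.8) = 0.2712
Before dose 4, 3 doses have been given (aged 1τ, 2τ, 3τ).
C_trough = C₀ × (r + r² + … + r^3) = C₀ × r(1−r^3)/(1−r)
        = 6.471 × 0.2712 × (1 − 0.01995) / (1 − 0.2712) = 2.360 mg/L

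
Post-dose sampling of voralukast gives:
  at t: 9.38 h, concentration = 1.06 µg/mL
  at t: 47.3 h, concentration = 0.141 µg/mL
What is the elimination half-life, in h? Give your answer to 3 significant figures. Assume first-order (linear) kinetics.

k = ln(C₁/C₂) / (t₂ − t₁) = ln(1.06/0.141) / (47.3 − 9.38)
  = 2.017 / 37.92 = 0.05319 h⁻¹
t½ = ln2 / k = 0.693147 / 0.05319 = 13.03 h

13.0 h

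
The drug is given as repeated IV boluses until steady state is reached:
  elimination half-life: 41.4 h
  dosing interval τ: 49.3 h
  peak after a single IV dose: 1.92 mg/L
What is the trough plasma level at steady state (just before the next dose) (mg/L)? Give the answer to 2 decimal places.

1.50 mg/L

k = ln2 / t½ = 0.693147 / 41.4 = 0.01674 h⁻¹
e^(−kτ) = e^(−0.01674 × 49.3) = 0.4381
Accumulation ratio R = 1 / (1 − e^(−kτ)) = 1 / (1 − 0.4381) = 1.780
Steady-state trough = C₀ × R × e^(−kτ) = 1.92 × 1.780 × 0.4381 = 1.497 mg/L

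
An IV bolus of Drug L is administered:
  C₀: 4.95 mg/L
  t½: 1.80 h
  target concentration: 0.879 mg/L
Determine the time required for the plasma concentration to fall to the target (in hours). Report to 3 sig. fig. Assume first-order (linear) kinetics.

k = ln2 / t½ = 0.693147 / 1.80 = 0.3851 h⁻¹
t = ln(C₀ / C) / k = ln(4.950 / 0.879) / 0.3851
  = ln(5.631) / 0.3851 = 1.728 / 0.3851 = 4.487 h

4.49 h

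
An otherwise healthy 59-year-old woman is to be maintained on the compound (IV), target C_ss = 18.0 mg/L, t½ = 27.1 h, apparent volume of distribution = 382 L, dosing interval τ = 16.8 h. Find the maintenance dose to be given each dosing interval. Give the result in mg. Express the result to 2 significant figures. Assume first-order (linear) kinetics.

3000 mg

k = ln2 / t½ = 0.693147 / 27.1 = 0.02558 h⁻¹
CL = k × Vd = 0.02558 × 382 = 9.772 L/h
At steady state, Dose/τ = Css × CL.
Dose = Css × CL × τ = 18.0 × 9.772 × 16.8 = 2955 mg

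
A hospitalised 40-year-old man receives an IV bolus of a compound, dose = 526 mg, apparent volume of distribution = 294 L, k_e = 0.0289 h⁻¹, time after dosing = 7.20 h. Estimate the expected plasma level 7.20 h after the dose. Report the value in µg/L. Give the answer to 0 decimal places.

C₀ = Dose / Vd = 526.0 / 294 = 1.789 mg/L
C = C₀ · e^(−k·t) = 1.789 × e^(−0.02890 × 7.20)
  = 1.789 × 0.8121 = 1.453 mg/L
Convert: 1.453 mg/L × 1000 = 1453 µg/L

1453 µg/L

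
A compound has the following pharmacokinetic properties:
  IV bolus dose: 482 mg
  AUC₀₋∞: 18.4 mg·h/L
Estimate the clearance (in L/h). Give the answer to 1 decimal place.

26.2 L/h

CL = Dose / AUC = 482 / 18.4 = 26.20 L/h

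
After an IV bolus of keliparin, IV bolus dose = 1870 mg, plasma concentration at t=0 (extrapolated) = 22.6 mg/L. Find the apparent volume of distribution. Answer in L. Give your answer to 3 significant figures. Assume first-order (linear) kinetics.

82.7 L

Vd = Dose / C₀ = 1870 / 22.6 = 82.74 L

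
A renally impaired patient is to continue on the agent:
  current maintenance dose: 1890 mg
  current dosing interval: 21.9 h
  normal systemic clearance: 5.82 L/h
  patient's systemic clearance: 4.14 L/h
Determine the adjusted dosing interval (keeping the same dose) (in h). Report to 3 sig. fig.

30.8 h

To keep the same average steady-state level, dosing rate must scale with clearance.
CL ratio = 4.14 / 5.82 = 0.7113
New interval (same dose) = 21.9 / 0.7113 = 30.79 h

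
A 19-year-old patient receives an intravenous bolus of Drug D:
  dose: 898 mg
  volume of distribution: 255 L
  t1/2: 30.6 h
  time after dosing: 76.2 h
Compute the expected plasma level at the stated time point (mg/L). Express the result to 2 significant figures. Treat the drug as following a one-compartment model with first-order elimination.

C₀ = Dose / Vd = 898.0 / 255 = 3.522 mg/L
k = ln2 / t½ = 0.693147 / 30.6 = 0.02265 h⁻¹
C = C₀ · e^(−k·t) = 3.522 × e^(−0.02265 × 76.2)
  = 3.522 × 0.1780 = 0.6269 mg/L

0.63 mg/L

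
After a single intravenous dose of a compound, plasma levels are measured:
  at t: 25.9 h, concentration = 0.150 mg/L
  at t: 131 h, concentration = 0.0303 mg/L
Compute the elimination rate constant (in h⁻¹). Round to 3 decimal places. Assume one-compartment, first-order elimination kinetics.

0.015 h⁻¹

k = ln(C₁/C₂) / (t₂ − t₁) = ln(0.150/0.0303) / (131 − 25.9)
  = 1.599 / 105.1 = 0.01521 h⁻¹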